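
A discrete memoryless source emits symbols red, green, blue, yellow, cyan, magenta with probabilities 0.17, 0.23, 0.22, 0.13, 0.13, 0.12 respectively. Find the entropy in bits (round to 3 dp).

2.535 bits

H = −Σ pᵢ log₂ pᵢ.
−0.17·log₂(0.17) = 0.4346
−0.23·log₂(0.23) = 0.4877
−0.22·log₂(0.22) = 0.4806
−0.13·log₂(0.13) = 0.3826
−0.13·log₂(0.13) = 0.3826
−0.12·log₂(0.12) = 0.3671
Sum ≈ 2.5352 → 2.535 bits.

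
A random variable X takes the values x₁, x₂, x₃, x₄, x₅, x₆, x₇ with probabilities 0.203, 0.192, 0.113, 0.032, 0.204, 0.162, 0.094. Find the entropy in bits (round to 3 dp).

2.652 bits

H = −Σ pᵢ log₂ pᵢ.
−0.203·log₂(0.203) = 0.4670
−0.192·log₂(0.192) = 0.4571
−0.113·log₂(0.113) = 0.3555
−0.032·log₂(0.032) = 0.1589
−0.204·log₂(0.204) = 0.4678
−0.162·log₂(0.162) = 0.4254
−0.094·log₂(0.094) = 0.3207
Sum ≈ 2.6524 → 2.652 bits.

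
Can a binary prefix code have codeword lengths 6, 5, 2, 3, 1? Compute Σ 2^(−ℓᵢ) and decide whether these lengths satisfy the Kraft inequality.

With common denominator 2^6 = 64: Σ 2^(−ℓᵢ) = 1/64 + 2/64 + 16/64 + 8/64 + 32/64 = 59/64 = 0.921875.
Kraft's inequality requires Σ ≤ 1; here Σ = 0.921875 ≤ 1, so such a prefix code exists.

0.921875; yes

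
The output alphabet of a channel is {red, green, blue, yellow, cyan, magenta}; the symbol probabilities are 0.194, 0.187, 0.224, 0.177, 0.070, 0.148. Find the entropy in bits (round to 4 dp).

H = −Σ pᵢ log₂ pᵢ.
−0.194·log₂(0.194) = 0.4590
−0.187·log₂(0.187) = 0.4523
−0.224·log₂(0.224) = 0.4835
−0.177·log₂(0.177) = 0.4422
−0.070·log₂(0.070) = 0.2686
−0.148·log₂(0.148) = 0.4079
Sum ≈ 2.5135 → 2.5135 bits.

2.5135 bits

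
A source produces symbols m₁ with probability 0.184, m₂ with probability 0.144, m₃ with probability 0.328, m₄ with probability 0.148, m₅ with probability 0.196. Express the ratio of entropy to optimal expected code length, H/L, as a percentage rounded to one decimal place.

Entropy H = −Σ p log₂ p ≈ 2.2482 bits.
Huffman merges: 18/125+37/250→73/250; 23/125+49/250→19/50; 73/250+41/125→31/50; 19/50+31/50→1. L = 573/250 ≈ 2.2920.
Efficiency = H/L = 2.2482/2.2920 = 98.1%.

98.1%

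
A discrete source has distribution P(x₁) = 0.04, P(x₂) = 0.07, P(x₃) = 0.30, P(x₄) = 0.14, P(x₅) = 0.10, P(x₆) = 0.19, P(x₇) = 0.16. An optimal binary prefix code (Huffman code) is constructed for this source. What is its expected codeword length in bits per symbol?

2.62 bits/symbol

Repeatedly combine the two least-probable nodes; the expected code length is the sum of the merged weights.
merge 1/25 + 7/100 → 11/100
merge 1/10 + 11/100 → 21/100
merge 7/50 + 4/25 → 3/10
merge 19/100 + 21/100 → 2/5
merge 3/10 + 3/10 → 3/5
merge 2/5 + 3/5 → 1
L = 11/100 + 21/100 + 3/10 + 2/5 + 3/5 + 1 = 131/50 = 2.62 bits/symbol.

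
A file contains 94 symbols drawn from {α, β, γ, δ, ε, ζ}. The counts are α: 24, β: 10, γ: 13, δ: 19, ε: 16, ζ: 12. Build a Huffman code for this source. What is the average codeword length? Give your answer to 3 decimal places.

Probabilities are the counts divided by 94.
Repeatedly combine the two least-probable nodes; the expected code length is the sum of the merged weights.
merge 5/47 + 6/47 → 11/47
merge 13/94 + 8/47 → 29/94
merge 19/94 + 11/47 → 41/94
merge 12/47 + 29/94 → 53/94
merge 41/94 + 53/94 → 1
L = 11/47 + 29/94 + 41/94 + 53/94 + 1 = 239/94 ≈ 2.543 bits/symbol.

2.543 bits/symbol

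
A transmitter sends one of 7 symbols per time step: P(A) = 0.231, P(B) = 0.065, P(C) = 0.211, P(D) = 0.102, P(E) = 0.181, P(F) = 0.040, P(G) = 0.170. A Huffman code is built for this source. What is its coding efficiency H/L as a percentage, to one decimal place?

98.4%

Entropy H = −Σ p log₂ p ≈ 2.6209 bits.
Huffman merges: 1/25+13/200→21/200; 51/500+21/200→207/1000; 17/100+181/1000→351/1000; 207/1000+211/1000→209/500; 231/1000+351/1000→291/500; 209/500+291/500→1. L = 2663/1000 ≈ 2.6630.
Efficiency = H/L = 2.6209/2.6630 = 98.4%.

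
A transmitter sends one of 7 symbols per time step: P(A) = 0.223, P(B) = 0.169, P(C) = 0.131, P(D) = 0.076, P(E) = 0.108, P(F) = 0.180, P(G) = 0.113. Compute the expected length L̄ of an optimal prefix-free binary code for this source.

Repeatedly combine the two least-probable nodes; the expected code length is the sum of the merged weights.
merge 19/250 + 27/250 → 23/125
merge 113/1000 + 131/1000 → 61/250
merge 169/1000 + 9/50 → 349/1000
merge 23/125 + 223/1000 → 407/1000
merge 61/250 + 349/1000 → 593/1000
merge 407/1000 + 593/1000 → 1
L = 23/125 + 61/250 + 349/1000 + 407/1000 + 593/1000 + 1 = 2777/1000 = 2.777 bits/symbol.

2.777 bits/symbol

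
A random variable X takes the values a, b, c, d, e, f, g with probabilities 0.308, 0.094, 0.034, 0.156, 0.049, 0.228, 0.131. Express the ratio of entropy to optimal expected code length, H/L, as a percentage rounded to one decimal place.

Entropy H = −Σ p log₂ p ≈ 2.5116 bits.
Huffman merges: 17/500+49/1000→83/1000; 83/1000+47/500→177/1000; 131/1000+39/250→287/1000; 177/1000+57/250→81/200; 287/1000+77/250→119/200; 81/200+119/200→1. L = 2547/1000 ≈ 2.5470.
Efficiency = H/L = 2.5116/2.5470 = 98.6%.

98.6%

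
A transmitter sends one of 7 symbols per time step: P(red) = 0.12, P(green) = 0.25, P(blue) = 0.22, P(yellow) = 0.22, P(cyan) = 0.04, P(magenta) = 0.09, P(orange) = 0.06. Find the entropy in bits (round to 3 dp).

2.570 bits

H = −Σ pᵢ log₂ pᵢ.
−0.12·log₂(0.12) = 0.3671
−0.25·log₂(0.25) = 0.5000
−0.22·log₂(0.22) = 0.4806
−0.22·log₂(0.22) = 0.4806
−0.04·log₂(0.04) = 0.1858
−0.09·log₂(0.09) = 0.3127
−0.06·log₂(0.06) = 0.2435
Sum ≈ 2.5702 → 2.570 bits.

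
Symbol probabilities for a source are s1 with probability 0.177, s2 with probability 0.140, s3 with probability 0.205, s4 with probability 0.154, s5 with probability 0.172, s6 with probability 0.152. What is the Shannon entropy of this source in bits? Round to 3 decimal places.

H = −Σ pᵢ log₂ pᵢ.
−0.177·log₂(0.177) = 0.4422
−0.140·log₂(0.140) = 0.3971
−0.205·log₂(0.205) = 0.4687
−0.154·log₂(0.154) = 0.4156
−0.172·log₂(0.172) = 0.4368
−0.152·log₂(0.152) = 0.4131
Sum ≈ 2.5735 → 2.574 bits.

2.574 bits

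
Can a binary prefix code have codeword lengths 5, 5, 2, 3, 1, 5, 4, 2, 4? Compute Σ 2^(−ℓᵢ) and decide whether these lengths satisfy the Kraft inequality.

1.34375; no

With common denominator 2^5 = 32: Σ 2^(−ℓᵢ) = 1/32 + 1/32 + 8/32 + 4/32 + 16/32 + 1/32 + 2/32 + 8/32 + 2/32 = 43/32 = 1.34375.
Kraft's inequality requires Σ ≤ 1; here Σ = 1.34375 > 1, so no such prefix code exists.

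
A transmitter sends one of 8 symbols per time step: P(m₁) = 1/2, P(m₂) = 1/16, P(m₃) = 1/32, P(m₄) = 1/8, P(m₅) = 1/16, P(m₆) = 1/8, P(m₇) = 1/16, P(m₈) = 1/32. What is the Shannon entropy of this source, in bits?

2.3125 bits

Each probability is a power of 1/2, so log₂(1/p) is an integer.
H = Σ p·log₂(1/p) = 1/2·1 + 1/16·4 + 1/32·5 + 1/8·3 + 1/16·4 + 1/8·3 + 1/16·4 + 1/32·5 = 2.3125 bits.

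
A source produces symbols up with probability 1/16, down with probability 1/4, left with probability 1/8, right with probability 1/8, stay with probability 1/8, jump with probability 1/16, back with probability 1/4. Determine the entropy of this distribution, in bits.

Each probability is a power of 1/2, so log₂(1/p) is an integer.
H = Σ p·log₂(1/p) = 1/16·4 + 1/4·2 + 1/8·3 + 1/8·3 + 1/8·3 + 1/16·4 + 1/4·2 = 2.625 bits.

2.625 bits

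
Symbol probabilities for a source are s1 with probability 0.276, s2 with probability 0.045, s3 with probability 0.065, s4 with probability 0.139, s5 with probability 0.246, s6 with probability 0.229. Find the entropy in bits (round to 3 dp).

2.351 bits

H = −Σ pᵢ log₂ pᵢ.
−0.276·log₂(0.276) = 0.5126
−0.045·log₂(0.045) = 0.2013
−0.065·log₂(0.065) = 0.2563
−0.139·log₂(0.139) = 0.3957
−0.246·log₂(0.246) = 0.4977
−0.229·log₂(0.229) = 0.4870
Sum ≈ 2.3507 → 2.351 bits.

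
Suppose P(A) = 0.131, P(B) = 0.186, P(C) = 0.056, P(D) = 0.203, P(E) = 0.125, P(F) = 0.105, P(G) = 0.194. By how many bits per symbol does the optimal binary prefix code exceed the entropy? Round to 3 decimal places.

0.053 bits

Entropy H = −Σ p log₂ p ≈ 2.7107 bits.
Huffman merges: 7/125+21/200→161/1000; 1/8+131/1000→32/125; 161/1000+93/500→347/1000; 97/500+203/1000→397/1000; 32/125+347/1000→603/1000; 397/1000+603/1000→1. L = 691/250 ≈ 2.7640.
L − H = 2.7640 − 2.7107 = 0.053 bits.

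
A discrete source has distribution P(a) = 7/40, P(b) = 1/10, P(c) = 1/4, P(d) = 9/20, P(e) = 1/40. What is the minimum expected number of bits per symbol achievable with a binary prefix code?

Repeatedly combine the two least-probable nodes; the expected code length is the sum of the merged weights.
merge 1/40 + 1/10 → 1/8
merge 1/8 + 7/40 → 3/10
merge 1/4 + 3/10 → 11/20
merge 9/20 + 11/20 → 1
L = 1/8 + 3/10 + 11/20 + 1 = 79/40 = 1.975 bits/symbol.

1.975 bits/symbol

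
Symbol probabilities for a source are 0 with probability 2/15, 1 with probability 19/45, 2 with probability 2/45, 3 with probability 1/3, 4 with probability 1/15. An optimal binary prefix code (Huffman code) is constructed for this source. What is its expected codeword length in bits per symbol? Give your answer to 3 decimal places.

1.933 bits/symbol

Repeatedly combine the two least-probable nodes; the expected code length is the sum of the merged weights.
merge 2/45 + 1/15 → 1/9
merge 1/9 + 2/15 → 11/45
merge 11/45 + 1/3 → 26/45
merge 19/45 + 26/45 → 1
L = 1/9 + 11/45 + 26/45 + 1 = 29/15 ≈ 1.933 bits/symbol.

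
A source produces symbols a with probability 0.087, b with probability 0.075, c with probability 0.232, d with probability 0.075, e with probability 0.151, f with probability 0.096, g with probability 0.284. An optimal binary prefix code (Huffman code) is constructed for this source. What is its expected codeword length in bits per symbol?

Repeatedly combine the two least-probable nodes; the expected code length is the sum of the merged weights.
merge 3/40 + 3/40 → 3/20
merge 87/1000 + 12/125 → 183/1000
merge 3/20 + 151/1000 → 301/1000
merge 183/1000 + 29/125 → 83/200
merge 71/250 + 301/1000 → 117/200
merge 83/200 + 117/200 → 1
L = 3/20 + 183/1000 + 301/1000 + 83/200 + 117/200 + 1 = 1317/500 = 2.634 bits/symbol.

2.634 bits/symbol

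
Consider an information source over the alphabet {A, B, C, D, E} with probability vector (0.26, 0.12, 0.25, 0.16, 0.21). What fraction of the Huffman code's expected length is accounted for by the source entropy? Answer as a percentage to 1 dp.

99.5%

Entropy H = −Σ p log₂ p ≈ 2.2682 bits.
Huffman merges: 3/25+4/25→7/25; 21/100+1/4→23/50; 13/50+7/25→27/50; 23/50+27/50→1. L = 57/25 ≈ 2.2800.
Efficiency = H/L = 2.2682/2.2800 = 99.5%.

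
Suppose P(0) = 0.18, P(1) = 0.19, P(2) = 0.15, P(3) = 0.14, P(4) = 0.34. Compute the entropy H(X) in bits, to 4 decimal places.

2.2374 bits

H = −Σ pᵢ log₂ pᵢ.
−0.18·log₂(0.18) = 0.4453
−0.19·log₂(0.19) = 0.4552
−0.15·log₂(0.15) = 0.4105
−0.14·log₂(0.14) = 0.3971
−0.34·log₂(0.34) = 0.5292
Sum ≈ 2.2374 → 2.2374 bits.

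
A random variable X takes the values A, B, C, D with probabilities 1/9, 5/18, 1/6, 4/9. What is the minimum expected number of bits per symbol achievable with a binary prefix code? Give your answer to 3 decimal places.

1.833 bits/symbol

Repeatedly combine the two least-probable nodes; the expected code length is the sum of the merged weights.
merge 1/9 + 1/6 → 5/18
merge 5/18 + 5/18 → 5/9
merge 4/9 + 5/9 → 1
L = 5/18 + 5/9 + 1 = 11/6 ≈ 1.833 bits/symbol.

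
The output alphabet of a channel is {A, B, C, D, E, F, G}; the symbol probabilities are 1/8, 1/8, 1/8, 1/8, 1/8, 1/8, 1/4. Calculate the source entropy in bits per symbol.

2.75 bits

Each probability is a power of 1/2, so log₂(1/p) is an integer.
H = Σ p·log₂(1/p) = 1/8·3 + 1/8·3 + 1/8·3 + 1/8·3 + 1/8·3 + 1/8·3 + 1/4·2 = 2.75 bits.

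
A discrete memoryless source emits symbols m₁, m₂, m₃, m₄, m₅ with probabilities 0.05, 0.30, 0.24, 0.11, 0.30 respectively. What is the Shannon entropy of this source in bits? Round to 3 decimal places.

H = −Σ pᵢ log₂ pᵢ.
−0.05·log₂(0.05) = 0.2161
−0.30·log₂(0.30) = 0.5211
−0.24·log₂(0.24) = 0.4941
−0.11·log₂(0.11) = 0.3503
−0.30·log₂(0.30) = 0.5211
Sum ≈ 2.1027 → 2.103 bits.

2.103 bits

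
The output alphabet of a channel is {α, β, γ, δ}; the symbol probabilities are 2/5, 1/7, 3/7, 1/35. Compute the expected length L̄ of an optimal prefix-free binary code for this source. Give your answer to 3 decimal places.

1.743 bits/symbol

Repeatedly combine the two least-probable nodes; the expected code length is the sum of the merged weights.
merge 1/35 + 1/7 → 6/35
merge 6/35 + 2/5 → 4/7
merge 3/7 + 4/7 → 1
L = 6/35 + 4/7 + 1 = 61/35 ≈ 1.743 bits/symbol.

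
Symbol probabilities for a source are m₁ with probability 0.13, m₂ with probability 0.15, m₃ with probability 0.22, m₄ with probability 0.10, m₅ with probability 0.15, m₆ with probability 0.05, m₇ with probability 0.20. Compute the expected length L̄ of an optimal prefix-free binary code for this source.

2.73 bits/symbol

Repeatedly combine the two least-probable nodes; the expected code length is the sum of the merged weights.
merge 1/20 + 1/10 → 3/20
merge 13/100 + 3/20 → 7/25
merge 3/20 + 3/20 → 3/10
merge 1/5 + 11/50 → 21/50
merge 7/25 + 3/10 → 29/50
merge 21/50 + 29/50 → 1
L = 3/20 + 7/25 + 3/10 + 21/50 + 29/50 + 1 = 273/100 = 2.73 bits/symbol.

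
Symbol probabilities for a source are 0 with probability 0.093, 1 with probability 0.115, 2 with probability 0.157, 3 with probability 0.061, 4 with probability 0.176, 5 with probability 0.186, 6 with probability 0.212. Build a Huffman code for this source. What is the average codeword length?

2.756 bits/symbol

Repeatedly combine the two least-probable nodes; the expected code length is the sum of the merged weights.
merge 61/1000 + 93/1000 → 77/500
merge 23/200 + 77/500 → 269/1000
merge 157/1000 + 22/125 → 333/1000
merge 93/500 + 53/250 → 199/500
merge 269/1000 + 333/1000 → 301/500
merge 199/500 + 301/500 → 1
L = 77/500 + 269/1000 + 333/1000 + 199/500 + 301/500 + 1 = 689/250 = 2.756 bits/symbol.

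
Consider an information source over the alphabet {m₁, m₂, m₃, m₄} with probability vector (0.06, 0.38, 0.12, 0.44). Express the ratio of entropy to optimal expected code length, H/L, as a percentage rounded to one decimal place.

95.5%

Entropy H = −Σ p log₂ p ≈ 1.6622 bits.
Huffman merges: 3/50+3/25→9/50; 9/50+19/50→14/25; 11/25+14/25→1. L = 87/50 ≈ 1.7400.
Efficiency = H/L = 1.6622/1.7400 = 95.5%.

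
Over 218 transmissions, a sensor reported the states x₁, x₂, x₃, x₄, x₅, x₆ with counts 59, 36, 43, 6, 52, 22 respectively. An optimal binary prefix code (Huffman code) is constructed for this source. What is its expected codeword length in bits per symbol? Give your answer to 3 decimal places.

2.422 bits/symbol

Probabilities are the counts divided by 218.
Repeatedly combine the two least-probable nodes; the expected code length is the sum of the merged weights.
merge 3/109 + 11/109 → 14/109
merge 14/109 + 18/109 → 32/109
merge 43/218 + 26/109 → 95/218
merge 59/218 + 32/109 → 123/218
merge 95/218 + 123/218 → 1
L = 14/109 + 32/109 + 95/218 + 123/218 + 1 = 264/109 ≈ 2.422 bits/symbol.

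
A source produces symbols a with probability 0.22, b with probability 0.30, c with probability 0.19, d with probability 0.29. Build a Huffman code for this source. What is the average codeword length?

2 bits/symbol

Repeatedly combine the two least-probable nodes; the expected code length is the sum of the merged weights.
merge 19/100 + 11/50 → 41/100
merge 29/100 + 3/10 → 59/100
merge 41/100 + 59/100 → 1
L = 41/100 + 59/100 + 1 = 2 bits/symbol.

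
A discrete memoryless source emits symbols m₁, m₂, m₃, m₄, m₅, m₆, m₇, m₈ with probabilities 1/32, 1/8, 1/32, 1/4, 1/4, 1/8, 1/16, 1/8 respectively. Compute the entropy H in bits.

2.6875 bits

Each probability is a power of 1/2, so log₂(1/p) is an integer.
H = Σ p·log₂(1/p) = 1/32·5 + 1/8·3 + 1/32·5 + 1/4·2 + 1/4·2 + 1/8·3 + 1/16·4 + 1/8·3 = 2.6875 bits.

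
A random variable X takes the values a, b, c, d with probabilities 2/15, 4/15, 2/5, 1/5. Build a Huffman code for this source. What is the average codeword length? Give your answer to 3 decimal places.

1.933 bits/symbol

Repeatedly combine the two least-probable nodes; the expected code length is the sum of the merged weights.
merge 2/15 + 1/5 → 1/3
merge 4/15 + 1/3 → 3/5
merge 2/5 + 3/5 → 1
L = 1/3 + 3/5 + 1 = 29/15 ≈ 1.933 bits/symbol.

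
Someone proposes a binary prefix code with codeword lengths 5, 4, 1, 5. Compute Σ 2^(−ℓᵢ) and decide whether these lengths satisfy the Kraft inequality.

With common denominator 2^5 = 32: Σ 2^(−ℓᵢ) = 1/32 + 2/32 + 16/32 + 1/32 = 20/32 = 0.625.
Kraft's inequality requires Σ ≤ 1; here Σ = 0.625 ≤ 1, so such a prefix code exists.

0.625; yes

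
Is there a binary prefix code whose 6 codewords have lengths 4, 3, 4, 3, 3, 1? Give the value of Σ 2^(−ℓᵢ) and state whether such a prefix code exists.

1; yes

With common denominator 2^4 = 16: Σ 2^(−ℓᵢ) = 1/16 + 2/16 + 1/16 + 2/16 + 2/16 + 8/16 = 16/16 = 1.
Kraft's inequality requires Σ ≤ 1; here Σ = 1 ≤ 1, so such a prefix code exists.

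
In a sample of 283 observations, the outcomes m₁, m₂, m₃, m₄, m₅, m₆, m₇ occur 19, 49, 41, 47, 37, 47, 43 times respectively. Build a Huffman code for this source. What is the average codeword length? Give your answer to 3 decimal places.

2.827 bits/symbol

Probabilities are the counts divided by 283.
Repeatedly combine the two least-probable nodes; the expected code length is the sum of the merged weights.
merge 19/283 + 37/283 → 56/283
merge 41/283 + 43/283 → 84/283
merge 47/283 + 47/283 → 94/283
merge 49/283 + 56/283 → 105/283
merge 84/283 + 94/283 → 178/283
merge 105/283 + 178/283 → 1
L = 56/283 + 84/283 + 94/283 + 105/283 + 178/283 + 1 = 800/283 ≈ 2.827 bits/symbol.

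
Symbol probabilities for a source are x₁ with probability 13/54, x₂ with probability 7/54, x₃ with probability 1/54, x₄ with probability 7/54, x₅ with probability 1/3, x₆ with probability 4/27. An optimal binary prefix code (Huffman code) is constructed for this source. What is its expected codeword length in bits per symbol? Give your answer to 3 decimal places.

2.426 bits/symbol

Repeatedly combine the two least-probable nodes; the expected code length is the sum of the merged weights.
merge 1/54 + 7/54 → 4/27
merge 7/54 + 4/27 → 5/18
merge 4/27 + 13/54 → 7/18
merge 5/18 + 1/3 → 11/18
merge 7/18 + 11/18 → 1
L = 4/27 + 5/18 + 7/18 + 11/18 + 1 = 131/54 ≈ 2.426 bits/symbol.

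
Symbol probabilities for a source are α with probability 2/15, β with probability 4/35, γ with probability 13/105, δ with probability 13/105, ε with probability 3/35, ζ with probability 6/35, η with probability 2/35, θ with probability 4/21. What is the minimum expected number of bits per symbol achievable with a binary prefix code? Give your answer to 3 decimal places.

Repeatedly combine the two least-probable nodes; the expected code length is the sum of the merged weights.
merge 2/35 + 3/35 → 1/7
merge 4/35 + 13/105 → 5/21
merge 13/105 + 2/15 → 9/35
merge 1/7 + 6/35 → 11/35
merge 4/21 + 5/21 → 3/7
merge 9/35 + 11/35 → 4/7
merge 3/7 + 4/7 → 1
L = 1/7 + 5/21 + 9/35 + 11/35 + 3/7 + 4/7 + 1 = 62/21 ≈ 2.952 bits/symbol.

2.952 bits/symbol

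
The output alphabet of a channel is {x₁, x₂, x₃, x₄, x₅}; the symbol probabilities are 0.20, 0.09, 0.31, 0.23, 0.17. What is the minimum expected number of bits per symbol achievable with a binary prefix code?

Repeatedly combine the two least-probable nodes; the expected code length is the sum of the merged weights.
merge 9/100 + 17/100 → 13/50
merge 1/5 + 23/100 → 43/100
merge 13/50 + 31/100 → 57/100
merge 43/100 + 57/100 → 1
L = 13/50 + 43/100 + 57/100 + 1 = 113/50 = 2.26 bits/symbol.

2.26 bits/symbol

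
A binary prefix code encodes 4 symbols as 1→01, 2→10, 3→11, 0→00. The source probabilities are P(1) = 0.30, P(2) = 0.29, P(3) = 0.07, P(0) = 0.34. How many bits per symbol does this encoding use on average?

L̄ = Σ pᵢ·ℓᵢ = 0.30·2 + 0.29·2 + 0.07·2 + 0.34·2 = 2 bits/symbol.

2 bits/symbol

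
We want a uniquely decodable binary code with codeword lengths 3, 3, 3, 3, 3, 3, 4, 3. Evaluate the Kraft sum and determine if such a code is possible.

With common denominator 2^4 = 16: Σ 2^(−ℓᵢ) = 2/16 + 2/16 + 2/16 + 2/16 + 2/16 + 2/16 + 1/16 + 2/16 = 15/16 = 0.9375.
Kraft's inequality requires Σ ≤ 1; here Σ = 0.9375 ≤ 1, so such a prefix code exists.

0.9375; yes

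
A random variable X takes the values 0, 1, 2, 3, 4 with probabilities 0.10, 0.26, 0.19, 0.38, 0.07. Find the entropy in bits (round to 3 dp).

2.092 bits

H = −Σ pᵢ log₂ pᵢ.
−0.10·log₂(0.10) = 0.3322
−0.26·log₂(0.26) = 0.5053
−0.19·log₂(0.19) = 0.4552
−0.38·log₂(0.38) = 0.5305
−0.07·log₂(0.07) = 0.2686
Sum ≈ 2.0917 → 2.092 bits.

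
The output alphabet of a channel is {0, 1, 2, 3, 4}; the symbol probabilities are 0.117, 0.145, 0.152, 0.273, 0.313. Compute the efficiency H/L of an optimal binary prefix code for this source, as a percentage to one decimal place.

97.9%

Entropy H = −Σ p log₂ p ≈ 2.2151 bits.
Huffman merges: 117/1000+29/200→131/500; 19/125+131/500→207/500; 273/1000+313/1000→293/500; 207/500+293/500→1. L = 1131/500 ≈ 2.2620.
Efficiency = H/L = 2.2151/2.2620 = 97.9%.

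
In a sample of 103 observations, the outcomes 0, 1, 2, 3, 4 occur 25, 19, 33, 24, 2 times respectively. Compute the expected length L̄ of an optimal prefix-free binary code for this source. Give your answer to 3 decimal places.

2.204 bits/symbol

Probabilities are the counts divided by 103.
Repeatedly combine the two least-probable nodes; the expected code length is the sum of the merged weights.
merge 2/103 + 19/103 → 21/103
merge 21/103 + 24/103 → 45/103
merge 25/103 + 33/103 → 58/103
merge 45/103 + 58/103 → 1
L = 21/103 + 45/103 + 58/103 + 1 = 227/103 ≈ 2.204 bits/symbol.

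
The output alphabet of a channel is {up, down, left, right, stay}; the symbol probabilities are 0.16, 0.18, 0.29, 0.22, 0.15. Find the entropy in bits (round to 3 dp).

2.277 bits

H = −Σ pᵢ log₂ pᵢ.
−0.16·log₂(0.16) = 0.4230
−0.18·log₂(0.18) = 0.4453
−0.29·log₂(0.29) = 0.5179
−0.22·log₂(0.22) = 0.4806
−0.15·log₂(0.15) = 0.4105
Sum ≈ 2.2773 → 2.277 bits.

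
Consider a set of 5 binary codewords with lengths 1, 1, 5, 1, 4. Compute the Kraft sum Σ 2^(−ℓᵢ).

1.59375

With common denominator 2^5 = 32: Σ 2^(−ℓᵢ) = 16/32 + 16/32 + 1/32 + 16/32 + 2/32 = 51/32 = 1.59375.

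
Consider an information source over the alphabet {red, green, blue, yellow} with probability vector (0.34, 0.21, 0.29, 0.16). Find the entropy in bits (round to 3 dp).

H = −Σ pᵢ log₂ pᵢ.
−0.34·log₂(0.34) = 0.5292
−0.21·log₂(0.21) = 0.4728
−0.29·log₂(0.29) = 0.5179
−0.16·log₂(0.16) = 0.4230
Sum ≈ 1.9429 → 1.943 bits.

1.943 bits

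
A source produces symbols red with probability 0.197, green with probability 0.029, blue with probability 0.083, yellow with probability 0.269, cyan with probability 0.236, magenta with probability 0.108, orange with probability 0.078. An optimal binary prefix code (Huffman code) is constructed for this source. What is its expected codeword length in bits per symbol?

2.595 bits/symbol

Repeatedly combine the two least-probable nodes; the expected code length is the sum of the merged weights.
merge 29/1000 + 39/500 → 107/1000
merge 83/1000 + 107/1000 → 19/100
merge 27/250 + 19/100 → 149/500
merge 197/1000 + 59/250 → 433/1000
merge 269/1000 + 149/500 → 567/1000
merge 433/1000 + 567/1000 → 1
L = 107/1000 + 19/100 + 149/500 + 433/1000 + 567/1000 + 1 = 519/200 = 2.595 bits/symbol.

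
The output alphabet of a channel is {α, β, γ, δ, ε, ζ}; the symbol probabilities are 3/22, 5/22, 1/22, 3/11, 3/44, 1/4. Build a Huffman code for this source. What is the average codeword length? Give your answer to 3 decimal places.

Repeatedly combine the two least-probable nodes; the expected code length is the sum of the merged weights.
merge 1/22 + 3/44 → 5/44
merge 5/44 + 3/22 → 1/4
merge 5/22 + 1/4 → 21/44
merge 1/4 + 3/11 → 23/44
merge 21/44 + 23/44 → 1
L = 5/44 + 1/4 + 21/44 + 23/44 + 1 = 26/11 ≈ 2.364 bits/symbol.

2.364 bits/symbol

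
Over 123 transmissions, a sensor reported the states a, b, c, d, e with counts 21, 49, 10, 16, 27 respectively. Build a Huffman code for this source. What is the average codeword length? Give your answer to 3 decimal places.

Probabilities are the counts divided by 123.
Repeatedly combine the two least-probable nodes; the expected code length is the sum of the merged weights.
merge 10/123 + 16/123 → 26/123
merge 7/41 + 26/123 → 47/123
merge 9/41 + 47/123 → 74/123
merge 49/123 + 74/123 → 1
L = 26/123 + 47/123 + 74/123 + 1 = 90/41 ≈ 2.195 bits/symbol.

2.195 bits/symbol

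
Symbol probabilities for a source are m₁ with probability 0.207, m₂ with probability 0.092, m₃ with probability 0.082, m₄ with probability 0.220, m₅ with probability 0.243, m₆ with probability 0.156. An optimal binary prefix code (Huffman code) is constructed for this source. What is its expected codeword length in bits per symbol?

2.504 bits/symbol

Repeatedly combine the two least-probable nodes; the expected code length is the sum of the merged weights.
merge 41/500 + 23/250 → 87/500
merge 39/250 + 87/500 → 33/100
merge 207/1000 + 11/50 → 427/1000
merge 243/1000 + 33/100 → 573/1000
merge 427/1000 + 573/1000 → 1
L = 87/500 + 33/100 + 427/1000 + 573/1000 + 1 = 313/125 = 2.504 bits/symbol.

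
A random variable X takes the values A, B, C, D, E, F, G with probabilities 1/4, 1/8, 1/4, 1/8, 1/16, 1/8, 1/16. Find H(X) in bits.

2.625 bits

Each probability is a power of 1/2, so log₂(1/p) is an integer.
H = Σ p·log₂(1/p) = 1/4·2 + 1/8·3 + 1/4·2 + 1/8·3 + 1/16·4 + 1/8·3 + 1/16·4 = 2.625 bits.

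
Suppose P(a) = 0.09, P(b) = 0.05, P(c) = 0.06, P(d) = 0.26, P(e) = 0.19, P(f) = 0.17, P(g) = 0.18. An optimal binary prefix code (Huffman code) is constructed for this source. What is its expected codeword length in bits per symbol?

Repeatedly combine the two least-probable nodes; the expected code length is the sum of the merged weights.
merge 1/20 + 3/50 → 11/100
merge 9/100 + 11/100 → 1/5
merge 17/100 + 9/50 → 7/20
merge 19/100 + 1/5 → 39/100
merge 13/50 + 7/20 → 61/100
merge 39/100 + 61/100 → 1
L = 11/100 + 1/5 + 7/20 + 39/100 + 61/100 + 1 = 133/50 = 2.66 bits/symbol.

2.66 bits/symbol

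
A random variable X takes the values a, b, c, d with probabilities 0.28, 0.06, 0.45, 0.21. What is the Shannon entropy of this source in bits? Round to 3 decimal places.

H = −Σ pᵢ log₂ pᵢ.
−0.28·log₂(0.28) = 0.5142
−0.06·log₂(0.06) = 0.2435
−0.45·log₂(0.45) = 0.5184
−0.21·log₂(0.21) = 0.4728
Sum ≈ 1.7490 → 1.749 bits.

1.749 bits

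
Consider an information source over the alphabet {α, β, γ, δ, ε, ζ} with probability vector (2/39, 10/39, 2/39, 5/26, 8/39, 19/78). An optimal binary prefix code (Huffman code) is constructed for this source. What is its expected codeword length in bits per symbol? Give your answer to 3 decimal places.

2.397 bits/symbol

Repeatedly combine the two least-probable nodes; the expected code length is the sum of the merged weights.
merge 2/39 + 2/39 → 4/39
merge 4/39 + 5/26 → 23/78
merge 8/39 + 19/78 → 35/78
merge 10/39 + 23/78 → 43/78
merge 35/78 + 43/78 → 1
L = 4/39 + 23/78 + 35/78 + 43/78 + 1 = 187/78 ≈ 2.397 bits/symbol.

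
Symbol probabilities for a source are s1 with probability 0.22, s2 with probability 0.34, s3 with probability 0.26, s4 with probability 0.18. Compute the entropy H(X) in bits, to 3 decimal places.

1.960 bits

H = −Σ pᵢ log₂ pᵢ.
−0.22·log₂(0.22) = 0.4806
−0.34·log₂(0.34) = 0.5292
−0.26·log₂(0.26) = 0.5053
−0.18·log₂(0.18) = 0.4453
Sum ≈ 1.9603 → 1.960 bits.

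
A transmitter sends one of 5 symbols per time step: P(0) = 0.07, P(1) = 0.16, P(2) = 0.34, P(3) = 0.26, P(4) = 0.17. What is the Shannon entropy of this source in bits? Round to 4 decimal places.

H = −Σ pᵢ log₂ pᵢ.
−0.07·log₂(0.07) = 0.2686
−0.16·log₂(0.16) = 0.4230
−0.34·log₂(0.34) = 0.5292
−0.26·log₂(0.26) = 0.5053
−0.17·log₂(0.17) = 0.4346
Sum ≈ 2.1606 → 2.1606 bits.

2.1606 bits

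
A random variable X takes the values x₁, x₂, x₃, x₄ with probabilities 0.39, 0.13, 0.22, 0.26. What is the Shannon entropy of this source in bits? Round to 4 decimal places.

H = −Σ pᵢ log₂ pᵢ.
−0.39·log₂(0.39) = 0.5298
−0.13·log₂(0.13) = 0.3826
−0.22·log₂(0.22) = 0.4806
−0.26·log₂(0.26) = 0.5053
Sum ≈ 1.8983 → 1.8983 bits.

1.8983 bits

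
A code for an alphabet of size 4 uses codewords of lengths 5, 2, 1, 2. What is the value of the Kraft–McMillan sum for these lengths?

With common denominator 2^5 = 32: Σ 2^(−ℓᵢ) = 1/32 + 8/32 + 16/32 + 8/32 = 33/32 = 1.03125.

1.03125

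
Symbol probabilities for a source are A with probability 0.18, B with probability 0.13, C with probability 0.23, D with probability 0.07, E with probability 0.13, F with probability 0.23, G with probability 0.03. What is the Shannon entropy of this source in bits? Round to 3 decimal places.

H = −Σ pᵢ log₂ pᵢ.
−0.18·log₂(0.18) = 0.4453
−0.13·log₂(0.13) = 0.3826
−0.23·log₂(0.23) = 0.4877
−0.07·log₂(0.07) = 0.2686
−0.13·log₂(0.13) = 0.3826
−0.23·log₂(0.23) = 0.4877
−0.03·log₂(0.03) = 0.1518
Sum ≈ 2.6063 → 2.606 bits.

2.606 bits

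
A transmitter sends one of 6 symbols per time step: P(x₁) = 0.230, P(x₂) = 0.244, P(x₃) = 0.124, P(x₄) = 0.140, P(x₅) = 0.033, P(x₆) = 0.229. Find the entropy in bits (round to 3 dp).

H = −Σ pᵢ log₂ pᵢ.
−0.230·log₂(0.230) = 0.4877
−0.244·log₂(0.244) = 0.4966
−0.124·log₂(0.124) = 0.3734
−0.140·log₂(0.140) = 0.3971
−0.033·log₂(0.033) = 0.1624
−0.229·log₂(0.229) = 0.4870
Sum ≈ 2.4042 → 2.404 bits.

2.404 bits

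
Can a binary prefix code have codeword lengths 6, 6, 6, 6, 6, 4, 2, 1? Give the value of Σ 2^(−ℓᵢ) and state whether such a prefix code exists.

With common denominator 2^6 = 64: Σ 2^(−ℓᵢ) = 1/64 + 1/64 + 1/64 + 1/64 + 1/64 + 4/64 + 16/64 + 32/64 = 57/64 = 0.890625.
Kraft's inequality requires Σ ≤ 1; here Σ = 0.890625 ≤ 1, so such a prefix code exists.

0.890625; yes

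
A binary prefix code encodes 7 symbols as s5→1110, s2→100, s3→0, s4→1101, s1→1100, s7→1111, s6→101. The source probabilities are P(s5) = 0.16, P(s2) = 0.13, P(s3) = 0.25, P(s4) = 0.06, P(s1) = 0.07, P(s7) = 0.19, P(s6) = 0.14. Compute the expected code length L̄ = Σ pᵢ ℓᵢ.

2.98 bits/symbol

L̄ = Σ pᵢ·ℓᵢ = 0.16·4 + 0.13·3 + 0.25·1 + 0.06·4 + 0.07·4 + 0.19·4 + 0.14·3 = 2.98 bits/symbol.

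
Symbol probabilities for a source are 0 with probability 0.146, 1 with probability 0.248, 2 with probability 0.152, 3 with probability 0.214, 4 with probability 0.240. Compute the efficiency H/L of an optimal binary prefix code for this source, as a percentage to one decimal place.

Entropy H = −Σ p log₂ p ≈ 2.2874 bits.
Huffman merges: 73/500+19/125→149/500; 107/500+6/25→227/500; 31/125+149/500→273/500; 227/500+273/500→1. L = 1149/500 ≈ 2.2980.
Efficiency = H/L = 2.2874/2.2980 = 99.5%.

99.5%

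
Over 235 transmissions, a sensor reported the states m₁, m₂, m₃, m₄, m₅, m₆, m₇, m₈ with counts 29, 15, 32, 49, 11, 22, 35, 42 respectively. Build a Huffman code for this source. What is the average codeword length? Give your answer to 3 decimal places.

Probabilities are the counts divided by 235.
Repeatedly combine the two least-probable nodes; the expected code length is the sum of the merged weights.
merge 11/235 + 3/47 → 26/235
merge 22/235 + 26/235 → 48/235
merge 29/235 + 32/235 → 61/235
merge 7/47 + 42/235 → 77/235
merge 48/235 + 49/235 → 97/235
merge 61/235 + 77/235 → 138/235
merge 97/235 + 138/235 → 1
L = 26/235 + 48/235 + 61/235 + 77/235 + 97/235 + 138/235 + 1 = 682/235 ≈ 2.902 bits/symbol.

2.902 bits/symbol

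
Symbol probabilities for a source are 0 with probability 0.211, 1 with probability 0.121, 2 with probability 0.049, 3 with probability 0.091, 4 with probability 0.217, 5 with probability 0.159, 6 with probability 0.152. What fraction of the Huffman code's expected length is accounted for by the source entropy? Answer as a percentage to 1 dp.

98.9%

Entropy H = −Σ p log₂ p ≈ 2.6834 bits.
Huffman merges: 49/1000+91/1000→7/50; 121/1000+7/50→261/1000; 19/125+159/1000→311/1000; 211/1000+217/1000→107/250; 261/1000+311/1000→143/250; 107/250+143/250→1. L = 339/125 ≈ 2.7120.
Efficiency = H/L = 2.6834/2.7120 = 98.9%.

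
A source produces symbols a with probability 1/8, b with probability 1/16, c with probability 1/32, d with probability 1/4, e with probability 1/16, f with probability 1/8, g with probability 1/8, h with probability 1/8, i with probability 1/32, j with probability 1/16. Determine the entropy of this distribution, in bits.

3.0625 bits

Each probability is a power of 1/2, so log₂(1/p) is an integer.
H = Σ p·log₂(1/p) = 1/8·3 + 1/16·4 + 1/32·5 + 1/4·2 + 1/16·4 + 1/8·3 + 1/8·3 + 1/8·3 + 1/32·5 + 1/16·4 = 3.0625 bits.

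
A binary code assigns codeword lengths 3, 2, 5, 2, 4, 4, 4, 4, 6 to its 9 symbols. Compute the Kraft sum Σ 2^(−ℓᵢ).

0.921875

With common denominator 2^6 = 64: Σ 2^(−ℓᵢ) = 8/64 + 16/64 + 2/64 + 16/64 + 4/64 + 4/64 + 4/64 + 4/64 + 1/64 = 59/64 = 0.921875.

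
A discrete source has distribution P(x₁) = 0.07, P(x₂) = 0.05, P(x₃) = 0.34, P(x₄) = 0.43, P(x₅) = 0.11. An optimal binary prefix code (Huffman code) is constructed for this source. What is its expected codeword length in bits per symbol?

1.92 bits/symbol

Repeatedly combine the two least-probable nodes; the expected code length is the sum of the merged weights.
merge 1/20 + 7/100 → 3/25
merge 11/100 + 3/25 → 23/100
merge 23/100 + 17/50 → 57/100
merge 43/100 + 57/100 → 1
L = 3/25 + 23/100 + 57/100 + 1 = 48/25 = 1.92 bits/symbol.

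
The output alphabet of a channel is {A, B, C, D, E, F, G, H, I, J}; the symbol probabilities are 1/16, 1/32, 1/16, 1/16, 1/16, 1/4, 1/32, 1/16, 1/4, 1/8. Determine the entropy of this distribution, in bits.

2.9375 bits

Each probability is a power of 1/2, so log₂(1/p) is an integer.
H = Σ p·log₂(1/p) = 1/16·4 + 1/32·5 + 1/16·4 + 1/16·4 + 1/16·4 + 1/4·2 + 1/32·5 + 1/16·4 + 1/4·2 + 1/8·3 = 2.9375 bits.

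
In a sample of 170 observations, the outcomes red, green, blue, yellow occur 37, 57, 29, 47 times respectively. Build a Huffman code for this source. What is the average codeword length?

2 bits/symbol

Probabilities are the counts divided by 170.
Repeatedly combine the two least-probable nodes; the expected code length is the sum of the merged weights.
merge 29/170 + 37/170 → 33/85
merge 47/170 + 57/170 → 52/85
merge 33/85 + 52/85 → 1
L = 33/85 + 52/85 + 1 = 2 bits/symbol.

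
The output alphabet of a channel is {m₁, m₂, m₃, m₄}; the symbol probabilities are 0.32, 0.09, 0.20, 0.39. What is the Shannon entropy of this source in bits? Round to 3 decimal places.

H = −Σ pᵢ log₂ pᵢ.
−0.32·log₂(0.32) = 0.5260
−0.09·log₂(0.09) = 0.3127
−0.20·log₂(0.20) = 0.4644
−0.39·log₂(0.39) = 0.5298
Sum ≈ 1.8329 → 1.833 bits.

1.833 bits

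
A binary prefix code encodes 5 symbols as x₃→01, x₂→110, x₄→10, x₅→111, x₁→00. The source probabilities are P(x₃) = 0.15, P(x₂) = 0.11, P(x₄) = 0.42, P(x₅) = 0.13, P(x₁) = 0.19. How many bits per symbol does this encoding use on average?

L̄ = Σ pᵢ·ℓᵢ = 0.15·2 + 0.11·3 + 0.42·2 + 0.13·3 + 0.19·2 = 2.24 bits/symbol.

2.24 bits/symbol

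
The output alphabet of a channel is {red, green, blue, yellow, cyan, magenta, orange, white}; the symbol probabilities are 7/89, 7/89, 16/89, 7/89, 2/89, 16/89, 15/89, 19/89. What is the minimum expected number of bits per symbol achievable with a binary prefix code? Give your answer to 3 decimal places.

2.865 bits/symbol

Repeatedly combine the two least-probable nodes; the expected code length is the sum of the merged weights.
merge 2/89 + 7/89 → 9/89
merge 7/89 + 7/89 → 14/89
merge 9/89 + 14/89 → 23/89
merge 15/89 + 16/89 → 31/89
merge 16/89 + 19/89 → 35/89
merge 23/89 + 31/89 → 54/89
merge 35/89 + 54/89 → 1
L = 9/89 + 14/89 + 23/89 + 31/89 + 35/89 + 54/89 + 1 = 255/89 ≈ 2.865 bits/symbol.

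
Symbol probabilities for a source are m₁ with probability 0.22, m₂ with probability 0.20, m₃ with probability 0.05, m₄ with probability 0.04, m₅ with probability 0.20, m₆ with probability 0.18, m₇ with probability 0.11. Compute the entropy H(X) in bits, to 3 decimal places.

H = −Σ pᵢ log₂ pᵢ.
−0.22·log₂(0.22) = 0.4806
−0.20·log₂(0.20) = 0.4644
−0.05·log₂(0.05) = 0.2161
−0.04·log₂(0.04) = 0.1858
−0.20·log₂(0.20) = 0.4644
−0.18·log₂(0.18) = 0.4453
−0.11·log₂(0.11) = 0.3503
Sum ≈ 2.6068 → 2.607 bits.

2.607 bits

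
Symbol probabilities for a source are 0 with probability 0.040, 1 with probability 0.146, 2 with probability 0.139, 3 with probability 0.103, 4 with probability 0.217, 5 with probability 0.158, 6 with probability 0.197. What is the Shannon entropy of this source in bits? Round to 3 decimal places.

2.685 bits

H = −Σ pᵢ log₂ pᵢ.
−0.040·log₂(0.040) = 0.1858
−0.146·log₂(0.146) = 0.4053
−0.139·log₂(0.139) = 0.3957
−0.103·log₂(0.103) = 0.3378
−0.217·log₂(0.217) = 0.4783
−0.158·log₂(0.158) = 0.4206
−0.197·log₂(0.197) = 0.4617
Sum ≈ 2.6852 → 2.685 bits.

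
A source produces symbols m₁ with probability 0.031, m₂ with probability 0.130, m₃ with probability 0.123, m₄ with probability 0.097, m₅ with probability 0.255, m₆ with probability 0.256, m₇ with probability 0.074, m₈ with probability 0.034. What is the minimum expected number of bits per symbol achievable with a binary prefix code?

Repeatedly combine the two least-probable nodes; the expected code length is the sum of the merged weights.
merge 31/1000 + 17/500 → 13/200
merge 13/200 + 37/500 → 139/1000
merge 97/1000 + 123/1000 → 11/50
merge 13/100 + 139/1000 → 269/1000
merge 11/50 + 51/200 → 19/40
merge 32/125 + 269/1000 → 21/40
merge 19/40 + 21/40 → 1
L = 13/200 + 139/1000 + 11/50 + 269/1000 + 19/40 + 21/40 + 1 = 2693/1000 = 2.693 bits/symbol.

2.693 bits/symbol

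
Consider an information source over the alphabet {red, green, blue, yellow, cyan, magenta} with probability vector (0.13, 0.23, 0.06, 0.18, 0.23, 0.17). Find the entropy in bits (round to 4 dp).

H = −Σ pᵢ log₂ pᵢ.
−0.13·log₂(0.13) = 0.3826
−0.23·log₂(0.23) = 0.4877
−0.06·log₂(0.06) = 0.2435
−0.18·log₂(0.18) = 0.4453
−0.23·log₂(0.23) = 0.4877
−0.17·log₂(0.17) = 0.4346
Sum ≈ 2.4814 → 2.4814 bits.

2.4814 bits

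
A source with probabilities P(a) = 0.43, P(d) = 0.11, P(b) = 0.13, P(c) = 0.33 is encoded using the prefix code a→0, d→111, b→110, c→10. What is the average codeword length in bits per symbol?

1.81 bits/symbol

L̄ = Σ pᵢ·ℓᵢ = 0.43·1 + 0.11·3 + 0.13·3 + 0.33·2 = 1.81 bits/symbol.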